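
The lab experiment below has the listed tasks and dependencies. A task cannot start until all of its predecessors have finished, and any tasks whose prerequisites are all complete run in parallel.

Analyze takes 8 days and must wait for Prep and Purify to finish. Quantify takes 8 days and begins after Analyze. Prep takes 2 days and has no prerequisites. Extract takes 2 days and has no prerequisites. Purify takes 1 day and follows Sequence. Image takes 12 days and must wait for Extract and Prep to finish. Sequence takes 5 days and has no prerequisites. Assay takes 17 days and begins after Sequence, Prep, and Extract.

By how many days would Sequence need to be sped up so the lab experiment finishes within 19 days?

Current finish: 22 days; target: 19.
Sequence is on every critical path, so each day cut from Sequence cuts the finish by one (this holds down to a finish of 19).
Need 22 − 19 = 3 days off Sequence → Sequence becomes 2 days, finish becomes 19.

3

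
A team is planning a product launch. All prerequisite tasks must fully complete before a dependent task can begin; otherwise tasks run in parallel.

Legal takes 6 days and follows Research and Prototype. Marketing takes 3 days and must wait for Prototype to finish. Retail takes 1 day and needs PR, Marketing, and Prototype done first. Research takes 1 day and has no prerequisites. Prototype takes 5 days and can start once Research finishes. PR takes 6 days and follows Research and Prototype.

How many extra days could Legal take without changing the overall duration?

1

Critical path: Research→Prototype→PR→Retail = 1+5+6+1 = 13, so the finish is 13 days.
The longest chain containing Legal totals 12 days.
Float = 13 − 12 = 1.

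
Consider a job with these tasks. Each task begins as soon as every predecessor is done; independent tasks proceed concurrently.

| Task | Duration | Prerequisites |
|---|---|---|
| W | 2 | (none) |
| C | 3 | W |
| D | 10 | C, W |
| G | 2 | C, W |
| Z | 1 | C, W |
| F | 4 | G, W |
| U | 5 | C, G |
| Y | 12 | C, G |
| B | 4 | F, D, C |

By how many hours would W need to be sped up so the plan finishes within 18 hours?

1

Current finish: 19 hours; target: 18.
W is on every critical path, so each hour cut from W cuts the finish by one (this holds down to a finish of 18).
Need 19 − 18 = 1 hour off W → W becomes 1 hour, finish becomes 18.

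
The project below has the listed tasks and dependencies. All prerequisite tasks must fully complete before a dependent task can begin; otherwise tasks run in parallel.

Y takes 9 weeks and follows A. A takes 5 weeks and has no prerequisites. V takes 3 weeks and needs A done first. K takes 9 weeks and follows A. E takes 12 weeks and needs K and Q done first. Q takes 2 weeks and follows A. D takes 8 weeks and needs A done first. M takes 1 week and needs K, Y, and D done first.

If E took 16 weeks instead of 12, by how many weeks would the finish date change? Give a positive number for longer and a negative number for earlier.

Critical path before the change: A→K→E = 5+9+12 = 26 giving 26 weeks.
E is on the critical path; changing it to 16 makes that path 30 weeks.
No other chain overtakes it, so the finish is 30 weeks.
Change in finish: 30 − 26 = +4 weeks.

4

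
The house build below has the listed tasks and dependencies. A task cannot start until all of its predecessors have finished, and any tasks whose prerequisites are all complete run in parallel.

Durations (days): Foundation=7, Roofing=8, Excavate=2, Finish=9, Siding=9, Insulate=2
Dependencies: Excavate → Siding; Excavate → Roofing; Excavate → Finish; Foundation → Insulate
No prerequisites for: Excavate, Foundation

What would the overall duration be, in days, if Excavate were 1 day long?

10

Critical path before the change: Excavate→Siding = 2+9 = 11 giving 11 days.
Since Excavate is critical, the -1 change carries straight to that chain (now 10 days).
That remains the longest chain; total 10 days.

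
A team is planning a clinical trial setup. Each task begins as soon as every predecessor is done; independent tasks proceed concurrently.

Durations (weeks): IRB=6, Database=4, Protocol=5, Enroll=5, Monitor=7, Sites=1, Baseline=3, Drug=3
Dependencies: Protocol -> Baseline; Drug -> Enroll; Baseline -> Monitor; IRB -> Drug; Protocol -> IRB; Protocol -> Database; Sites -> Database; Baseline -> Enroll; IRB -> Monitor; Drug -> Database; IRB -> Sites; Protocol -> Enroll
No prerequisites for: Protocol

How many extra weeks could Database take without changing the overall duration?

Critical path: Protocol→IRB→Drug→Enroll = 5+6+3+5 = 19, so the finish is 19 weeks.
The longest chain containing Database totals 18 weeks.
Slack of Database = 15 − 14 = 1 week.

1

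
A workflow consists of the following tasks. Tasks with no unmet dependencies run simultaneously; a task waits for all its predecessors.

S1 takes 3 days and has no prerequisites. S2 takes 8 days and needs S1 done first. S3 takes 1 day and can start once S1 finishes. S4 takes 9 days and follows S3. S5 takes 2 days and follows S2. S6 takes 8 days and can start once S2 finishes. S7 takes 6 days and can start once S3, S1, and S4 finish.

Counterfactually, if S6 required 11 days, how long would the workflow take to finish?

22

Actual critical path: S1→S2→S6 = 3+8+8 = 19 ⇒ 19 days.
S6 lies on that path, so at 11 days the path becomes 22 days.
The critical path is still S1→S2→S6; finish is now 22 days.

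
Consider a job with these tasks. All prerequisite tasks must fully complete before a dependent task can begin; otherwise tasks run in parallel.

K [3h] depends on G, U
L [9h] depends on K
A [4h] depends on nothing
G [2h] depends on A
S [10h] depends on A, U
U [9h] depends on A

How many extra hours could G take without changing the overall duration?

7

A→U→K→L = 4+9+3+9 = 25 sets the makespan at 25 hours.
The longest chain containing G totals 18 hours.
Float = 25 − 18 = 7.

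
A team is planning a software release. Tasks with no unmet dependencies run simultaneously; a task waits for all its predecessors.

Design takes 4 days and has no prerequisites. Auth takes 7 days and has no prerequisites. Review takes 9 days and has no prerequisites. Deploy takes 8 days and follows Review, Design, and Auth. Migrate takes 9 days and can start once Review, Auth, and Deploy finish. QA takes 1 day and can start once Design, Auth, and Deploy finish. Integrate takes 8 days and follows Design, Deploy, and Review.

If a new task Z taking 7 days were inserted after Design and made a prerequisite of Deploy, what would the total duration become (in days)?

Originally the schedule takes 26 days.
With Z inserted, Deploy now waits for max(Review, Design, Auth, Z).
New critical path: Design→Z→Deploy→Migrate = 4+7+8+9 = 28 ⇒ 28 days.

28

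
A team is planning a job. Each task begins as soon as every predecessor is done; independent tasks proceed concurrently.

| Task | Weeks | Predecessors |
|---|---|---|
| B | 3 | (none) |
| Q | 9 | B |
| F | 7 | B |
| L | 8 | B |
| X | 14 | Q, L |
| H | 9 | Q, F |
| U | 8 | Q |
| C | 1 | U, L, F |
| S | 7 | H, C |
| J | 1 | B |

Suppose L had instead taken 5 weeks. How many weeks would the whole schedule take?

28

The binding path is B→Q→H→S = 3+9+9+7 = 28; finish at 28 weeks.
L has 3 weeks of float (longest path through it is 25).
That remains the longest chain; total 28 weeks.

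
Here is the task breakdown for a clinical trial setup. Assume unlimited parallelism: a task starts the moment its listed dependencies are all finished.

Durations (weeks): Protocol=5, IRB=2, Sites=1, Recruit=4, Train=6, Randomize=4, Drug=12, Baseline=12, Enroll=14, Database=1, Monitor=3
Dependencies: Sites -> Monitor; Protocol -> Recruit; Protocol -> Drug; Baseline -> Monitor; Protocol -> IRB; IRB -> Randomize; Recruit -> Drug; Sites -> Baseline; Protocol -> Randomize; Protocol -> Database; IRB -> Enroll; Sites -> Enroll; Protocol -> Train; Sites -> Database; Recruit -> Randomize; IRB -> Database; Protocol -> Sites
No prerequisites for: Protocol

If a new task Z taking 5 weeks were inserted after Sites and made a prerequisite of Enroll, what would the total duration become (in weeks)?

25

Originally the job takes 21 weeks.
With Z inserted, Enroll now waits for max(IRB, Sites, Z).
New critical path: Protocol→Sites→Z→Enroll = 5+1+5+14 = 25 ⇒ 25 weeks.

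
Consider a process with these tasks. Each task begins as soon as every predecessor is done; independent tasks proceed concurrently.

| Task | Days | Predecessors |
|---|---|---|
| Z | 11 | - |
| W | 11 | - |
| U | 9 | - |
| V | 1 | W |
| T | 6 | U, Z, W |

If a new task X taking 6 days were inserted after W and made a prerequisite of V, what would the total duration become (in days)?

Originally the job takes 17 days.
With X inserted, V now waits for max(W, X).
New critical path: W→X→V = 11+6+1 = 18 ⇒ 18 days.

18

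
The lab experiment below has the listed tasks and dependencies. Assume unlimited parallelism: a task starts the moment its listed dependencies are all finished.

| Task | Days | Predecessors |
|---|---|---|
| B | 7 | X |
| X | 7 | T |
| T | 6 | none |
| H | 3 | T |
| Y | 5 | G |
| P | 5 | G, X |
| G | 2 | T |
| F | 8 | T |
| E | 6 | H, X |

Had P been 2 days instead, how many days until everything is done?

Baseline: T→X→B = 6+7+7 = 20 → 20 days.
P is off the critical path — its longest chain is 18 days, giving 2 of slack.
That remains the longest chain; total 20 days.

20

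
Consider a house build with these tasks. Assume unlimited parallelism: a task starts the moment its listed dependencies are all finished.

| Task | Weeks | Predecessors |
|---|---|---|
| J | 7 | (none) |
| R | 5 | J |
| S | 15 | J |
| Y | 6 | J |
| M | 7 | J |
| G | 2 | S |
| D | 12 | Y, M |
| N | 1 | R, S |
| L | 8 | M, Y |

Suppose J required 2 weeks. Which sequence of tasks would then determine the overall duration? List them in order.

J, M, D

As given, the longest chain is J→M→D = 7+7+12 = 26, so the finish is 26 weeks.
Since J is critical, the -5 change carries straight to that chain (now 21 weeks).
No other chain overtakes it, so the finish is 21 weeks.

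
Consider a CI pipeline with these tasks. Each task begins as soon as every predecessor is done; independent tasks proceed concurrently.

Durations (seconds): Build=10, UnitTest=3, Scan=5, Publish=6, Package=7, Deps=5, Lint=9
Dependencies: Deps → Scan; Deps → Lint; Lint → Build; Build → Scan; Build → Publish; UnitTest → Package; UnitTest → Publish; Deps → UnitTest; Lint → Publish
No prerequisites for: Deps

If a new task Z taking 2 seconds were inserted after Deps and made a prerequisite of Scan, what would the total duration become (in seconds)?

Originally the schedule takes 30 seconds.
With Z inserted, Scan now waits for max(Deps, Build, Z).
New critical path: Deps→Lint→Build→Publish = 5+9+10+6 = 30 ⇒ 30 seconds.

30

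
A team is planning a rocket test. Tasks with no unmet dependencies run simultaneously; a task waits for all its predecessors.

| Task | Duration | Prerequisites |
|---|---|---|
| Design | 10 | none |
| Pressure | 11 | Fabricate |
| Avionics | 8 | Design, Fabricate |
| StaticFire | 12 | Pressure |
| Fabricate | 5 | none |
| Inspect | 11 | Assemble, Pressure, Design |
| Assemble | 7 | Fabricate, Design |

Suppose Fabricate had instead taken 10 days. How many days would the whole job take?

Critical path before the change: Fabricate→Pressure→StaticFire = 5+11+12 = 28 giving 28 days.
Fabricate lies on that path, so at 10 days the path becomes 33 days.
That remains the longest chain; total 33 days.

33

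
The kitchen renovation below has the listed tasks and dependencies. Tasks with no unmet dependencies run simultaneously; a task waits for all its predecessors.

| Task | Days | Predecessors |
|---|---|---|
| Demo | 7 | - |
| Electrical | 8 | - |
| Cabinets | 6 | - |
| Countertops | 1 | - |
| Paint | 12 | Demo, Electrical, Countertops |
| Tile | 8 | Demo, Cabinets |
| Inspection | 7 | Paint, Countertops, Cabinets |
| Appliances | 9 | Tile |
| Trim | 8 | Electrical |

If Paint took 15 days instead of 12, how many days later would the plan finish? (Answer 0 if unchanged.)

3

The binding path is Electrical→Paint→Inspection = 8+12+7 = 27; finish at 27 days.
Paint is on the critical path; changing it to 15 makes that path 30 days.
That remains the longest chain; total 30 days.
Change in finish: 30 − 27 = +3 days.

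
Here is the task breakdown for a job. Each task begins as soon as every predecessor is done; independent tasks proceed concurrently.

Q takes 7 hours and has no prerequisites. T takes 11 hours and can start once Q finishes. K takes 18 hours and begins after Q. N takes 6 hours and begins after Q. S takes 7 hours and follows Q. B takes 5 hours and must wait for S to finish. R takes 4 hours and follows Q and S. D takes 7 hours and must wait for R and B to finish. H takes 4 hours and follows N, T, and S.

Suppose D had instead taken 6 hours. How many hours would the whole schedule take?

Critical path before the change: Q→S→B→D = 7+7+5+7 = 26 giving 26 hours.
D lies on that path, so at 6 hours the path becomes 25 hours.
New critical path: Q→K = 7+18 = 25 ⇒ 25 hours.

25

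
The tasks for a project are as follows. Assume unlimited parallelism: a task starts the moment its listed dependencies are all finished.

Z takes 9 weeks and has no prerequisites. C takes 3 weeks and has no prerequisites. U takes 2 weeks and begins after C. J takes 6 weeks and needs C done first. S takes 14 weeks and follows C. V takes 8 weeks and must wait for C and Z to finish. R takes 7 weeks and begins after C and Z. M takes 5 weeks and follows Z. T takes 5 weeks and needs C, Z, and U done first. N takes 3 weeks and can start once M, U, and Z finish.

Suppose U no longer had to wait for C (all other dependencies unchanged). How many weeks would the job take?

17

With the dependency in place, Z→V = 9+8 = 17 sets the finish at 17 weeks.
Without C→U, U's earliest start moves from 3 to 0.
The longest chain is now Z→V = 9+8 = 17, so the job takes 17 weeks.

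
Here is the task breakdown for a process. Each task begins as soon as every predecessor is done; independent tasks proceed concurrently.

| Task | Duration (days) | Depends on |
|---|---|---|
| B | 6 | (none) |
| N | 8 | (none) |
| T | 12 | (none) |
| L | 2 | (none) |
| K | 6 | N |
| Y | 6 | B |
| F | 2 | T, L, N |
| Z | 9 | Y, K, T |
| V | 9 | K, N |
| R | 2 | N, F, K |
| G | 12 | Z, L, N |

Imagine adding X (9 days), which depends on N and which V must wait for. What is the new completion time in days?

Originally the process takes 35 days.
With X inserted, V now waits for max(K, N, X).
New critical path: N→K→Z→G = 8+6+9+12 = 35 ⇒ 35 days.

35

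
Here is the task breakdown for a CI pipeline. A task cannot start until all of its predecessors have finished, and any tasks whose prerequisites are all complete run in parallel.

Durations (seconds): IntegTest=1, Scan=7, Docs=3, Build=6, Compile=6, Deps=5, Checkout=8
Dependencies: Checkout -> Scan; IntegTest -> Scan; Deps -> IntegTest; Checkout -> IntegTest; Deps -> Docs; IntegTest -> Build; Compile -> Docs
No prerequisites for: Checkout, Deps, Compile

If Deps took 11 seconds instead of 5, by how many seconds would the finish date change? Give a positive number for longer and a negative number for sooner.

3

Critical path before the change: Checkout→IntegTest→Scan = 8+1+7 = 16 giving 16 seconds.
Deps is off the critical path — its longest chain is 13 seconds, giving 3 of slack.
The binding chain switches to Deps→IntegTest→Scan = 11+1+7 = 19; finish 19 seconds.
Change in finish: 19 − 16 = +3 seconds.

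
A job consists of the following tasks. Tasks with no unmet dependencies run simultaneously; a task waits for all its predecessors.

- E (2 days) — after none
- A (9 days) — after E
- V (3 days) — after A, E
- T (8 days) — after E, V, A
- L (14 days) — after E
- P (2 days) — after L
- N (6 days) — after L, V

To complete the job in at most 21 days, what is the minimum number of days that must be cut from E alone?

1

Current finish: 22 days; target: 21.
E is on every critical path, so each day cut from E cuts the finish by one (this holds down to a finish of 21).
Need 22 − 21 = 1 day off E → E becomes 1 day, finish becomes 21.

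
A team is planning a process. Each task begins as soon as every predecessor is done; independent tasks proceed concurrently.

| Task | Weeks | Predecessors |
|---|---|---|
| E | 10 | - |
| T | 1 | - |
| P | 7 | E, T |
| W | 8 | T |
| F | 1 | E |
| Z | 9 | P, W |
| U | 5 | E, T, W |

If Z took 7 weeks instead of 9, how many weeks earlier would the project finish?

2

Critical path before the change: E→P→Z = 10+7+9 = 26 giving 26 weeks.
Z is on the critical path; changing it to 7 makes that path 24 weeks.
No other chain overtakes it, so the finish is 24 weeks.
Change in finish: 24 − 26 = -2 weeks.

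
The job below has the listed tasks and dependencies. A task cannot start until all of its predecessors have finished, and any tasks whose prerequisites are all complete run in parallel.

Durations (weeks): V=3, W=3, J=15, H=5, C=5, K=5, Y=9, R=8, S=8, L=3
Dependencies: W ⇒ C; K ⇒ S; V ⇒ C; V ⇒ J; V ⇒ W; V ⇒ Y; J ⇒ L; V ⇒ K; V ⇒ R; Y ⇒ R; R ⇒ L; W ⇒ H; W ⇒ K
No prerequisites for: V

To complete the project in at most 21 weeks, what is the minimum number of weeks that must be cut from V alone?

Current finish: 23 weeks; target: 21.
V is on every critical path, so each week cut from V cuts the finish by one (this holds down to a finish of 21).
Need 23 − 21 = 2 weeks off V → V becomes 1 week, finish becomes 21.

2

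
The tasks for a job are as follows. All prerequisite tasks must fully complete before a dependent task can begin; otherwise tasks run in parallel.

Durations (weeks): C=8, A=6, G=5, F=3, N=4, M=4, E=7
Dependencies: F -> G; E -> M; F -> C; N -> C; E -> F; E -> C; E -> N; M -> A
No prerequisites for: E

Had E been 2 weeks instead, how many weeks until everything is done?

As given, the longest chain is E→N→C = 7+4+8 = 19, so the finish is 19 weeks.
E lies on that path, so at 2 weeks the path becomes 14 weeks.
That remains the longest chain; total 14 weeks.

14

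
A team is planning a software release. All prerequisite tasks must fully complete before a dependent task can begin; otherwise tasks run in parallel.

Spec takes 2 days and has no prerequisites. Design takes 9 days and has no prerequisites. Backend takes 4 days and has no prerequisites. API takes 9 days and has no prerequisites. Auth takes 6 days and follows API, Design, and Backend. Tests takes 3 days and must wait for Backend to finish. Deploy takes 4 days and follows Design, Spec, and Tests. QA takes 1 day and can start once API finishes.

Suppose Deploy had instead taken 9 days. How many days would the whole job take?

Baseline: Design→Auth = 9+6 = 15 → 15 days.
Deploy is off the critical path — its longest chain is 13 days, giving 2 of slack.
Now Design→Deploy = 9+9 = 18 is longest, so the finish becomes 18 days.

18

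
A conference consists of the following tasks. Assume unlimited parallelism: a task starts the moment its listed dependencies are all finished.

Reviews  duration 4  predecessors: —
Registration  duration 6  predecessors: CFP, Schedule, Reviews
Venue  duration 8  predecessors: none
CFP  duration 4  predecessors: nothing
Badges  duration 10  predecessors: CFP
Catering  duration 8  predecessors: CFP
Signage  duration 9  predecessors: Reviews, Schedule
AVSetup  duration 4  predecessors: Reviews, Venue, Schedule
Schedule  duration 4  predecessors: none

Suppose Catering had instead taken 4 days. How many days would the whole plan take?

14

Critical path before the change: CFP→Badges = 4+10 = 14 giving 14 days.
The longest path through Catering is only 12 days, so Catering has float 2.
The critical path is still CFP→Badges; finish is now 14 days.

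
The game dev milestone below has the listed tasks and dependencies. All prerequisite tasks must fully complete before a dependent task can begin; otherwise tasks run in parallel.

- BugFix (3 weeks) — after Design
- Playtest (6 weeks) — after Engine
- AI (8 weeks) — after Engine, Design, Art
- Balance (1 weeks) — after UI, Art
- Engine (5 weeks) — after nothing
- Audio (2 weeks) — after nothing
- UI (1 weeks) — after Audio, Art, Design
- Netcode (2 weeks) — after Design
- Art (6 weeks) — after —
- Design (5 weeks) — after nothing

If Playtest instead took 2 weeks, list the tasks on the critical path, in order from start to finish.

Critical path before the change: Art→AI = 6+8 = 14 giving 14 weeks.
Playtest has 3 weeks of float (longest path through it is 11).
No other chain overtakes it, so the finish is 14 weeks.

Art, AI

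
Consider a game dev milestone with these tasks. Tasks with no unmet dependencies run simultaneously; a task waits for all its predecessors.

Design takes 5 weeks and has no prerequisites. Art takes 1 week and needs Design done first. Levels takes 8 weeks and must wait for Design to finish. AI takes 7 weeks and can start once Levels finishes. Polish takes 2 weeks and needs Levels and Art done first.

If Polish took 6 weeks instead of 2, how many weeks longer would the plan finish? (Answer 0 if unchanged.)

0

As given, the longest chain is Design→Levels→AI = 5+8+7 = 20, so the finish is 20 weeks.
Polish has 5 weeks of float (longest path through it is 15).
No other chain overtakes it, so the finish is 20 weeks.
Change in finish: 20 − 20 = +0 weeks.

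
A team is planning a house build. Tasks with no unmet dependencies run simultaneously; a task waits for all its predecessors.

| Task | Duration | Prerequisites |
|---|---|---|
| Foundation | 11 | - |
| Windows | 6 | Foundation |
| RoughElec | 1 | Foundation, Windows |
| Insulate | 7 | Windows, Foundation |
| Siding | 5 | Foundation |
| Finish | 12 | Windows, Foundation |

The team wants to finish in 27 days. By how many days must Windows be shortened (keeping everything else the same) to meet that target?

Current finish: 29 days; target: 27.
Windows is on every critical path, so each day cut from Windows cuts the finish by one (this holds down to a finish of 24).
Need 29 − 27 = 2 days off Windows → Windows becomes 4 days, finish becomes 27.

2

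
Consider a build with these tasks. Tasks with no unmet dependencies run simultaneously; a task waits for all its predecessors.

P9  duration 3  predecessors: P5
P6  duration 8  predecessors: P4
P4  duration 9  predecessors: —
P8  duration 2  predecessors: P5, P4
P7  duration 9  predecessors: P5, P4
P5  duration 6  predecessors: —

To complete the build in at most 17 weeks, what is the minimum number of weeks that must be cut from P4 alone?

1

Current finish: 18 weeks; target: 17.
P4 is on every critical path, so each week cut from P4 cuts the finish by one (this holds down to a finish of 15).
Need 18 − 17 = 1 week off P4 → P4 becomes 8 weeks, finish becomes 17.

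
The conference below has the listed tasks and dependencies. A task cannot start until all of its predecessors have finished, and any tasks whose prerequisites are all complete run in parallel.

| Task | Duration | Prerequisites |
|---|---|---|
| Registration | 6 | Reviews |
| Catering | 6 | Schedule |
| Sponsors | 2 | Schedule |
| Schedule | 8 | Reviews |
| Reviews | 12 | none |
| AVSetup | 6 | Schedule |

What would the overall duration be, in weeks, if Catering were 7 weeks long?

As given, the longest chain is Reviews→Schedule→Catering = 12+8+6 = 26, so the finish is 26 weeks.
Catering lies on that path, so at 7 weeks the path becomes 27 weeks.
No other chain overtakes it, so the finish is 27 weeks.

27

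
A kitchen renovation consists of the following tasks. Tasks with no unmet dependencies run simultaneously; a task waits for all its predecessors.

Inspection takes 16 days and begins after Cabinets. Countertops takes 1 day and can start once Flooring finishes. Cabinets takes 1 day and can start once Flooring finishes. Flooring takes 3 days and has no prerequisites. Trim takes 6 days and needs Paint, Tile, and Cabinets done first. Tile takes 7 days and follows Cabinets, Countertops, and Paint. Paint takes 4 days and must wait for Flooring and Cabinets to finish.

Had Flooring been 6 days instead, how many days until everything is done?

As given, the longest chain is Flooring→Cabinets→Paint→Tile→Trim = 3+1+4+7+6 = 21, so the finish is 21 days.
Flooring is on the critical path; changing it to 6 makes that path 24 days.
That remains the longest chain; total 24 days.

24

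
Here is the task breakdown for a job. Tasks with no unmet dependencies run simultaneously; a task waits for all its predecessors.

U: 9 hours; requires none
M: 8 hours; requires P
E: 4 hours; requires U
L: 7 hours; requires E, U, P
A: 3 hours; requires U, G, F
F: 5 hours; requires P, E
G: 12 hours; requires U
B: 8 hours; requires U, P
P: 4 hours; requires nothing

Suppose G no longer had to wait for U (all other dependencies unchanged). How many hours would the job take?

Before: longest chain U→G→A = 9+12+3 = 24, finish 24.
Without U→G, G's earliest start moves from 9 to 0.
New critical path: U→E→F→A = 9+4+5+3 = 21 ⇒ 21 hours.

21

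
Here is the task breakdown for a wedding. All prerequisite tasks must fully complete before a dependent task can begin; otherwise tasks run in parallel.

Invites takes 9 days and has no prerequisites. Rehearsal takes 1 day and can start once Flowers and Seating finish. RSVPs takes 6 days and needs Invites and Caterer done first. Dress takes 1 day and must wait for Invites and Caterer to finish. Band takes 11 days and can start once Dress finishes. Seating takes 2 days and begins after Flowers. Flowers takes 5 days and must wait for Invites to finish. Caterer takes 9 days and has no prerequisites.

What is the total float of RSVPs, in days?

Critical path: Caterer→Dress→Band = 9+1+11 = 21, so the finish is 21 days.
Longest path through RSVPs: 15 days (earliest finish 15, latest finish 21).
So RSVPs can slip 21 − 15 = 6 days.

6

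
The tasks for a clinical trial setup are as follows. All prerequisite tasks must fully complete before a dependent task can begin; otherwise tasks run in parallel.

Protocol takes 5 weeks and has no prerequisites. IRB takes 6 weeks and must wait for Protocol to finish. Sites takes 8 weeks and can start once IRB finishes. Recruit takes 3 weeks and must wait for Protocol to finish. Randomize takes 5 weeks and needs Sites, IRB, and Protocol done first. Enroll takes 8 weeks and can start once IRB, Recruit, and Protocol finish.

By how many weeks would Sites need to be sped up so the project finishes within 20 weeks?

Current finish: 24 weeks; target: 20.
Sites is on every critical path, so each week cut from Sites cuts the finish by one (this holds down to a finish of 19).
Need 24 − 20 = 4 weeks off Sites → Sites becomes 4 weeks, finish becomes 20.

4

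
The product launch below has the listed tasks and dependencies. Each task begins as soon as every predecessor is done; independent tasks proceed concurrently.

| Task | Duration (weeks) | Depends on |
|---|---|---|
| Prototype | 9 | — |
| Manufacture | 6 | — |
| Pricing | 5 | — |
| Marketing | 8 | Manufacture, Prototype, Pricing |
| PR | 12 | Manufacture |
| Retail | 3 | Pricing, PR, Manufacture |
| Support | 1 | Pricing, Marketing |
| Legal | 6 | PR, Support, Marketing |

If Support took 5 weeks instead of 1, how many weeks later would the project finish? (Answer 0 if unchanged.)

4

Actual critical path: Prototype→Marketing→Support→Legal = 9+8+1+6 = 24 ⇒ 24 weeks.
Support lies on that path, so at 5 weeks the path becomes 28 weeks.
The critical path is still Prototype→Marketing→Support→Legal; finish is now 28 weeks.
Change in finish: 28 − 24 = +4 weeks.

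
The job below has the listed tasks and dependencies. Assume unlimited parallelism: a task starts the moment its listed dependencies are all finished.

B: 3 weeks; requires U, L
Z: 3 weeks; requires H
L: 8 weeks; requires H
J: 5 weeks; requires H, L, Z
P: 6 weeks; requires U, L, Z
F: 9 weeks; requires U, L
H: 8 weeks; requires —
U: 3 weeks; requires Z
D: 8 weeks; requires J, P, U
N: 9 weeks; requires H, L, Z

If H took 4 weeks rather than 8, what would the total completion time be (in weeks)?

26

Actual critical path: H→L→P→D = 8+8+6+8 = 30 ⇒ 30 weeks.
Since H is critical, the -4 change carries straight to that chain (now 26 weeks).
The critical path is still H→L→P→D; finish is now 26 weeks.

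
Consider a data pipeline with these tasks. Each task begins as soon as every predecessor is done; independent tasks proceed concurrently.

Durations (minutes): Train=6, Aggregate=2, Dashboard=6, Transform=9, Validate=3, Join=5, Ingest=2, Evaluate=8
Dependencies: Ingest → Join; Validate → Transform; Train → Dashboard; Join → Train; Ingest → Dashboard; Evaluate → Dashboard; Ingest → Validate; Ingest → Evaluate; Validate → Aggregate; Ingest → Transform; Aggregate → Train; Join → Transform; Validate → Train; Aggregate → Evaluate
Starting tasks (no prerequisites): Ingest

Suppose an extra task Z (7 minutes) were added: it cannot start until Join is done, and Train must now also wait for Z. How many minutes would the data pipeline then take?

26

Originally the data pipeline takes 21 minutes.
With Z inserted, Train now waits for max(Validate, Aggregate, Join, Z).
New critical path: Ingest→Join→Z→Train→Dashboard = 2+5+7+6+6 = 26 ⇒ 26 minutes.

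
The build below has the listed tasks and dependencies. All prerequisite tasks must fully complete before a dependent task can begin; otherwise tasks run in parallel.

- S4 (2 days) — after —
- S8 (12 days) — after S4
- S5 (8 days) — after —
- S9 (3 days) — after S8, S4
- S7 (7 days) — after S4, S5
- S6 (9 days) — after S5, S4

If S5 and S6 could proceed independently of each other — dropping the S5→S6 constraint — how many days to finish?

With the dependency in place, S4→S8→S9 = 2+12+3 = 17 sets the finish at 17 days.
Without S5→S6, S6's earliest start moves from 8 to 2.
After: S4→S8→S9 = 2+12+3 = 17 → 17 days.

17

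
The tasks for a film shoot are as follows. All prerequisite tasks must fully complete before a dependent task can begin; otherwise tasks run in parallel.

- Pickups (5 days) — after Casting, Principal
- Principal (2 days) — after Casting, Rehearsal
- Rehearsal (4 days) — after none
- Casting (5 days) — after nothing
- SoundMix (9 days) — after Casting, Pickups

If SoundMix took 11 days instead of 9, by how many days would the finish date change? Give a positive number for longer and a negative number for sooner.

Actual critical path: Casting→Principal→Pickups→SoundMix = 5+2+5+9 = 21 ⇒ 21 days.
SoundMix lies on that path, so at 11 days the path becomes 23 days.
No other chain overtakes it, so the finish is 23 days.
Change in finish: 23 − 21 = +2 days.

2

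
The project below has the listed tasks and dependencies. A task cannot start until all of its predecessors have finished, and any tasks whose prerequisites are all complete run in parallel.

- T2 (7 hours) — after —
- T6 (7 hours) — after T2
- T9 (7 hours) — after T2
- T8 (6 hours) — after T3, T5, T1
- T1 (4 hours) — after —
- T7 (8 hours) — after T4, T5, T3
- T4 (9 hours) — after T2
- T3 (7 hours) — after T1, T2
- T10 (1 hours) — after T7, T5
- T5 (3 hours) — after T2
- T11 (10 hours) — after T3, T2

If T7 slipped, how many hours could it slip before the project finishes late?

The longest chain is T2→T4→T7→T10 = 7+9+8+1 = 25; overall finish 25 hours.
Longest path through T7: 25 hours (earliest finish 24, latest finish 24).
Float = 25 − 25 = 0.

0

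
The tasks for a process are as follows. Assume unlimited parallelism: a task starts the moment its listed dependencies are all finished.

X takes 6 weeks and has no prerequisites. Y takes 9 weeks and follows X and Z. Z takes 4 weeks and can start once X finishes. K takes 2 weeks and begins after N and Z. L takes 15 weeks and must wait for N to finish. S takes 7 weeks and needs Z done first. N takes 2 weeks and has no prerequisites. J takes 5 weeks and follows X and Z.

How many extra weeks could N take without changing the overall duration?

2

The longest chain is X→Z→Y = 6+4+9 = 19; overall finish 19 weeks.
The longest chain containing N totals 17 weeks.
Slack of N = 2 − 0 = 2 weeks.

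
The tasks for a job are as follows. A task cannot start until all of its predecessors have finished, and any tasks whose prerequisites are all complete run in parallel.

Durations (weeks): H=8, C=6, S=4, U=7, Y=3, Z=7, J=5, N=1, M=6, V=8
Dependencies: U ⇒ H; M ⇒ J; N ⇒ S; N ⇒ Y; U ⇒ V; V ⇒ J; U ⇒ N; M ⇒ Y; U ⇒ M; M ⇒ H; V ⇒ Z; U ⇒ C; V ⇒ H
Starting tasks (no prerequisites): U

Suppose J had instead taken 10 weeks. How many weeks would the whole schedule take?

As given, the longest chain is U→V→H = 7+8+8 = 23, so the finish is 23 weeks.
J has 3 weeks of float (longest path through it is 20).
New critical path: U→V→J = 7+8+10 = 25 ⇒ 25 weeks.

25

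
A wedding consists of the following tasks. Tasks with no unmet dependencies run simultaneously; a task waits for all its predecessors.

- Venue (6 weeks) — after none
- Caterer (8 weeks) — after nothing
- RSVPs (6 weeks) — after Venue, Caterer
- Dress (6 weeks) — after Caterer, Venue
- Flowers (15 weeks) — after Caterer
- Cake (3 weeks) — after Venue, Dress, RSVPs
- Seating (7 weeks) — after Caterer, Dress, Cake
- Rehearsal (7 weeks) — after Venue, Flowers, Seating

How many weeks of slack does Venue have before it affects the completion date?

2

The longest chain is Caterer→RSVPs→Cake→Seating→Rehearsal = 8+6+3+7+7 = 31; overall finish 31 weeks.
Longest path through Venue: 29 weeks (earliest finish 6, latest finish 8).
So Venue can slip 8 − 6 = 2 weeks.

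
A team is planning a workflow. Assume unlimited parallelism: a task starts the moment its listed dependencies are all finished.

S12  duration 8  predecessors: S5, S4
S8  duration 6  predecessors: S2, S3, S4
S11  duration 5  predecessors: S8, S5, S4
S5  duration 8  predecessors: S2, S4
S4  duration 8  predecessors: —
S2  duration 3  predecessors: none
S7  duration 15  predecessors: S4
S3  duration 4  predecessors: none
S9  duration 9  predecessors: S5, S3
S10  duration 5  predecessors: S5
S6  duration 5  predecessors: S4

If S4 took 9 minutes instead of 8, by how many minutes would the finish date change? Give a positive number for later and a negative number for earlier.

1

Critical path before the change: S4→S5→S9 = 8+8+9 = 25 giving 25 minutes.
S4 is on the critical path; changing it to 9 makes that path 26 minutes.
No other chain overtakes it, so the finish is 26 minutes.
Change in finish: 26 − 25 = +1 minutes.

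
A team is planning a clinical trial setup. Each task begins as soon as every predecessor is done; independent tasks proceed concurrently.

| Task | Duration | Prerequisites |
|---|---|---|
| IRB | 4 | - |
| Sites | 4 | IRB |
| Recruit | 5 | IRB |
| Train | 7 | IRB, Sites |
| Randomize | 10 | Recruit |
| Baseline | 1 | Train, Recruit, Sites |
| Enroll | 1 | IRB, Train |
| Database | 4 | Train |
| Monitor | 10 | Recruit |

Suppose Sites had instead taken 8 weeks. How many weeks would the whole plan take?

23

The binding path is IRB→Sites→Train→Database = 4+4+7+4 = 19; finish at 19 weeks.
Sites is on the critical path; changing it to 8 makes that path 23 weeks.
That remains the longest chain; total 23 weeks.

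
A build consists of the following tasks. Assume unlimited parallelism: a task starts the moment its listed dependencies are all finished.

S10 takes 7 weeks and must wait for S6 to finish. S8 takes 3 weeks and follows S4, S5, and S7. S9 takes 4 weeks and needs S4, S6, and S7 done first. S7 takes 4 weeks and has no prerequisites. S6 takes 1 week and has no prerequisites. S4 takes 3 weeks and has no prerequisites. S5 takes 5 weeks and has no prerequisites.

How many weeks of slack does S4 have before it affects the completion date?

Critical path: S5→S8 = 5+3 = 8, so the finish is 8 weeks.
S4 finishes as early as 3 and must finish by 4.
So S4 can slip 4 − 3 = 1 week.

1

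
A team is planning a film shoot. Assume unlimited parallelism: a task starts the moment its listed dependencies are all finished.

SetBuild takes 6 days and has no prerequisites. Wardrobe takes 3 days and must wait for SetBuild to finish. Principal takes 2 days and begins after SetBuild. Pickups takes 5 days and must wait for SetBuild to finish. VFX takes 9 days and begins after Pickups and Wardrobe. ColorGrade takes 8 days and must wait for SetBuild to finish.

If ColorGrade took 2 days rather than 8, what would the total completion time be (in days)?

20

The binding path is SetBuild→Pickups→VFX = 6+5+9 = 20; finish at 20 days.
ColorGrade is off the critical path — its longest chain is 14 days, giving 6 of slack.
The critical path is still SetBuild→Pickups→VFX; finish is now 20 days.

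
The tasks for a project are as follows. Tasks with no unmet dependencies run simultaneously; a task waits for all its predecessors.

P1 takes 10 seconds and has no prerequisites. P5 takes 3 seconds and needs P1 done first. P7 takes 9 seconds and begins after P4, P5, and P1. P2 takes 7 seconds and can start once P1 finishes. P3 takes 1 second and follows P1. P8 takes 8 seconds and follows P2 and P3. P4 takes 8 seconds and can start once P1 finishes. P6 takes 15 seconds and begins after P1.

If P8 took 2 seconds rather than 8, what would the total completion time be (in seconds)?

Baseline: P1→P4→P7 = 10+8+9 = 27 → 27 seconds.
P8 has 2 seconds of float (longest path through it is 25).
That remains the longest chain; total 27 seconds.

27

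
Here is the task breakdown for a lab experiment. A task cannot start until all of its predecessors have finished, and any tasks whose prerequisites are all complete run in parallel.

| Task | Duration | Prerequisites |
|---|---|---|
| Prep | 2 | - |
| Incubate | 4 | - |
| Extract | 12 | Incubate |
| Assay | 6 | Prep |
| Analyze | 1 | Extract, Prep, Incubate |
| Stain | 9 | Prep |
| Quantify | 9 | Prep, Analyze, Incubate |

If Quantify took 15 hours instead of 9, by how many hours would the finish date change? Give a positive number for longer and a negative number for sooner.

6

Critical path before the change: Incubate→Extract→Analyze→Quantify = 4+12+1+9 = 26 giving 26 hours.
Since Quantify is critical, the +6 change carries straight to that chain (now 32 hours).
No other chain overtakes it, so the finish is 32 hours.
Change in finish: 32 − 26 = +6 hours.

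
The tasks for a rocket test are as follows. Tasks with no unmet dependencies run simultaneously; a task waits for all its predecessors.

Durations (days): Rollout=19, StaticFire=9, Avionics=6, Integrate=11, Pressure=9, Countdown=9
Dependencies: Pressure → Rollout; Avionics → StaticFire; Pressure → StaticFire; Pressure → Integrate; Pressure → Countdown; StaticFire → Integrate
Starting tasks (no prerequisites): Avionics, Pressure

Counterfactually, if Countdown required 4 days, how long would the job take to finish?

As given, the longest chain is Pressure→StaticFire→Integrate = 9+9+11 = 29, so the finish is 29 days.
Countdown has 11 days of float (longest path through it is 18).
The critical path is still Pressure→StaticFire→Integrate; finish is now 29 days.

29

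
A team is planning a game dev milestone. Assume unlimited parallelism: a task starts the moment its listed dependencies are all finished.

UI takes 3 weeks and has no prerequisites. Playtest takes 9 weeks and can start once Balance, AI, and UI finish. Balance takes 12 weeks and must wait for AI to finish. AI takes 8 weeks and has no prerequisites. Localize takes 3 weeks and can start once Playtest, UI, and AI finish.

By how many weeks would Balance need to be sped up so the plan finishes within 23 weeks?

9

Current finish: 32 weeks; target: 23.
Balance is on every critical path, so each week cut from Balance cuts the finish by one (this holds down to a finish of 21).
Need 32 − 23 = 9 weeks off Balance → Balance becomes 3 weeks, finish becomes 23.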